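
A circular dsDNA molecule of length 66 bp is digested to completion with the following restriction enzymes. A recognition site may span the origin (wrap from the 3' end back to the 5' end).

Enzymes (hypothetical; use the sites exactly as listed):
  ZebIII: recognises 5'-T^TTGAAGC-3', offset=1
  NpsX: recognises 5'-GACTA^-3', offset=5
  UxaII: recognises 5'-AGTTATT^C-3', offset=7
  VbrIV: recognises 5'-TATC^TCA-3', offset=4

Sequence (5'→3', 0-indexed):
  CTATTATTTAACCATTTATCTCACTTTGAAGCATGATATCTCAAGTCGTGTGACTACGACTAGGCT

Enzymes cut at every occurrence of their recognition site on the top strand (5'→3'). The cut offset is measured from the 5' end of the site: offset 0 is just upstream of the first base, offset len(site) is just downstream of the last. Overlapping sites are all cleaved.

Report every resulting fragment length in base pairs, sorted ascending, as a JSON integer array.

[5,6,15,16,24]

Per-enzyme occurrences:
  ZebIII (TTTGAAGC, off=1): starts [24] → cuts [25]
  NpsX (GACTA, off=5): starts [51, 57] → cuts [56, 62]
  UxaII (AGTTATTC, off=7): no sites
  VbrIV (TATCTCA, off=4): starts [16, 36] → cuts [20, 40]

Pooled cuts: [20, 25, 40, 56, 62]

Fragment lengths:
  20→25: 5 bp
  25→40: 15 bp
  40→56: 16 bp
  56→62: 6 bp
  62→20 (wrap): 66-62+20 = 24 bp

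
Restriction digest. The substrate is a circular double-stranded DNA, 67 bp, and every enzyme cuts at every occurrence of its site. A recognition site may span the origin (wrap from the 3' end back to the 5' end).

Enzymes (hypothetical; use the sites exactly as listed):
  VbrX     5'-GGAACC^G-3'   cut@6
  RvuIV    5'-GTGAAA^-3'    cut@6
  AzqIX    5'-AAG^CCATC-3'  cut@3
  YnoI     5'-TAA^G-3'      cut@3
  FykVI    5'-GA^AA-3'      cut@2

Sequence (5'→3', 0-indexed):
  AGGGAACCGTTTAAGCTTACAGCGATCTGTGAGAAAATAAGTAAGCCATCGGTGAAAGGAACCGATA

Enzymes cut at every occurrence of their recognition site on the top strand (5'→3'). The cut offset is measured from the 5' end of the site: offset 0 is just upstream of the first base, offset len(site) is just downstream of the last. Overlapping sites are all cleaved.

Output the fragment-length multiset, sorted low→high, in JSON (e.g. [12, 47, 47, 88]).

[1,2,4,5,6,6,6,7,10,20]

Scan for sites:
  VbrX (GGAACCG, off=6): starts [2, 57] → cuts [8, 63]
  RvuIV (GTGAAA, off=6): starts [51] → cuts [57]
  AzqIX (AAGCCATC, off=3): starts [42] → cuts [45]
  YnoI (TAAG, off=3): starts [11, 37, 41, 65] → cuts [1, 14, 40, 44]
  FykVI (GAAA, off=2): starts [32, 53] → cuts [34, 55]

All cut coordinates (distinct, sorted): [1, 8, 14, 34, 40, 44, 45, 55, 57, 63]

Fragments:
  1→8: 7 bp
  8→14: 6 bp
  14→34: 20 bp
  34→40: 6 bp
  40→44: 4 bp
  44→45: 1 bp
  45→55: 10 bp
  55→57: 2 bp
  57→63: 6 bp
  63→1 (wrap): 67-63+1 = 5 bp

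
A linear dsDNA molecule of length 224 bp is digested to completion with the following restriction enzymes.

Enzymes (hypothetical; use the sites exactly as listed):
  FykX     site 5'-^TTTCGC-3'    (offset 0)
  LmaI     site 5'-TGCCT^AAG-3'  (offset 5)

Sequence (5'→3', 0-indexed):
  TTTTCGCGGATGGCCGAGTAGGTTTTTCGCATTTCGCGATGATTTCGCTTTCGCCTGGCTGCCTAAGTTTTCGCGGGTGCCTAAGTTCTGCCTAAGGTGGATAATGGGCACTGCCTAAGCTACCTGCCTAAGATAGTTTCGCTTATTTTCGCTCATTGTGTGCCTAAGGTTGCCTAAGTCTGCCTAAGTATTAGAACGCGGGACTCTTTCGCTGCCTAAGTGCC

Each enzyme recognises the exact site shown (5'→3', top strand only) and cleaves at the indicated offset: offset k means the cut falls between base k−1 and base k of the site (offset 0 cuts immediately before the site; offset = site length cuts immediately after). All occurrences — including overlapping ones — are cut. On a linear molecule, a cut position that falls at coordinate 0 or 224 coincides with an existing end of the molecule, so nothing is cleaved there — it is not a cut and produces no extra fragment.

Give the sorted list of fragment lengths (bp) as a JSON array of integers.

Per-enzyme occurrences:
  FykX TTTCGC/0: at [1, 24, 31, 42, 48, 68, 136, 146, 206] ⇒ [1, 24, 31, 42, 48, 68, 136, 146, 206]
  LmaI TGCCTAAG/5: at [59, 77, 88, 111, 124, 160, 170, 180, 212] ⇒ [64, 82, 93, 116, 129, 165, 175, 185, 217]

Pooled cuts: [1, 24, 31, 42, 48, 64, 68, 82, 93, 116, 129, 136, 146, 165, 175, 185, 206, 217]

Fragment lengths:
  [0,1): 1 bp
  [1,24): 23 bp
  [24,31): 7 bp
  [31,42): 11 bp
  [42,48): 6 bp
  [48,64): 16 bp
  [64,68): 4 bp
  [68,82): 14 bp
  [82,93): 11 bp
  [93,116): 23 bp
  [116,129): 13 bp
  [129,136): 7 bp
  [136,146): 10 bp
  [146,165): 19 bp
  [165,175): 10 bp
  [175,185): 10 bp
  [185,206): 21 bp
  [206,217): 11 bp
  [217,224): 7 bp

[1,4,6,7,7,7,10,10,10,11,11,11,13,14,16,19,21,23,23]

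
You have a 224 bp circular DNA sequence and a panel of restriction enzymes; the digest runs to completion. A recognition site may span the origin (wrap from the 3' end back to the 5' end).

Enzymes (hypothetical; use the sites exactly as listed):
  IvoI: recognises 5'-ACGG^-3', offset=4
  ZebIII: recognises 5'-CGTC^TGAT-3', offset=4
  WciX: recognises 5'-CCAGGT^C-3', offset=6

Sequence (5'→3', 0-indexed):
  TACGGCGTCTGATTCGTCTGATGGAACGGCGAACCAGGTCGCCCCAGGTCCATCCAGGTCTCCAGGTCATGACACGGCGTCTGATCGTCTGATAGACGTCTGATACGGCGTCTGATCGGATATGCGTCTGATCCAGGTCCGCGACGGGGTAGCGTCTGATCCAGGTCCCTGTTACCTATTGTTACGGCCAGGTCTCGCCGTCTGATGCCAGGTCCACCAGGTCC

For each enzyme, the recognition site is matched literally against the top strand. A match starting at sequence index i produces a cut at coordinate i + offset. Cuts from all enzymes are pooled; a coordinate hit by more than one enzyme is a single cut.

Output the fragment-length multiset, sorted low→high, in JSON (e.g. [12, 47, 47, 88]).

[4,4,4,6,7,8,8,8,9,9,9,9,9,10,10,10,10,10,10,11,11,11,16,21]

Per-enzyme occurrences:
  IvoI (ACGG, off=4): starts [1, 25, 73, 104, 143, 183] → cuts [5, 29, 77, 108, 147, 187]
  ZebIII (CGTCTGAT, off=4): starts [5, 14, 77, 85, 96, 108, 124, 152, 198] → cuts [9, 18, 81, 89, 100, 112, 128, 156, 202]
  WciX (CCAGGTC, off=6): starts [33, 43, 53, 61, 132, 160, 187, 207, 216] → cuts [39, 49, 59, 67, 138, 166, 193, 213, 222]

All cut coordinates (distinct, sorted): [5, 9, 18, 29, 39, 49, 59, 67, 77, 81, 89, 100, 108, 112, 128, 138, 147, 156, 166, 187, 193, 202, 213, 222]

Fragments:
  5→9: 4 bp
  9→18: 9 bp
  18→29: 11 bp
  29→39: 10 bp
  39→49: 10 bp
  49→59: 10 bp
  59→67: 8 bp
  67→77: 10 bp
  77→81: 4 bp
  81→89: 8 bp
  89→100: 11 bp
  100→108: 8 bp
  108→112: 4 bp
  112→128: 16 bp
  128→138: 10 bp
  138→147: 9 bp
  147→156: 9 bp
  156→166: 10 bp
  166→187: 21 bp
  187→193: 6 bp
  193→202: 9 bp
  202→213: 11 bp
  213→222: 9 bp
  222→5 (wrap): 224-222+5 = 7 bp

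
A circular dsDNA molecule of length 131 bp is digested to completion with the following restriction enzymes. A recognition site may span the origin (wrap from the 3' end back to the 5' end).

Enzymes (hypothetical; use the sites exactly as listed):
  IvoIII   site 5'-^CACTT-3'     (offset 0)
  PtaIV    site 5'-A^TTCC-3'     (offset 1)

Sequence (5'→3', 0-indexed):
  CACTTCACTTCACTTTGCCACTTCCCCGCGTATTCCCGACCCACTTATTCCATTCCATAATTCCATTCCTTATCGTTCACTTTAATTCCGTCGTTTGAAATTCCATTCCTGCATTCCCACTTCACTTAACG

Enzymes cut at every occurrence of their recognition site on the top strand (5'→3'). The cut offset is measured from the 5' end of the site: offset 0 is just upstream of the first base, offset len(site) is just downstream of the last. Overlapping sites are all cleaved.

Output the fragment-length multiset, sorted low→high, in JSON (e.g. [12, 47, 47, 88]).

Scan for sites:
  IvoIII (CACTT, off=0): starts [0, 5, 10, 18, 41, 77, 117, 122] → cuts [0, 5, 10, 18, 41, 77, 117, 122]
  PtaIV (ATTCC, off=1): starts [31, 46, 51, 59, 64, 84, 99, 104, 112] → cuts [32, 47, 52, 60, 65, 85, 100, 105, 113]

Pooled cuts: [0, 5, 10, 18, 32, 41, 47, 52, 60, 65, 77, 85, 100, 105, 113, 117, 122]

Fragments:
  0→5: 5 bp
  5→10: 5 bp
  10→18: 8 bp
  18→32: 14 bp
  32→41: 9 bp
  41→47: 6 bp
  47→52: 5 bp
  52→60: 8 bp
  60→65: 5 bp
  65→77: 12 bp
  77→85: 8 bp
  85→100: 15 bp
  100→105: 5 bp
  105→113: 8 bp
  113→117: 4 bp
  117→122: 5 bp
  122→0 (wrap): 131-122+0 = 9 bp

[4,5,5,5,5,5,5,6,8,8,8,8,9,9,12,14,15]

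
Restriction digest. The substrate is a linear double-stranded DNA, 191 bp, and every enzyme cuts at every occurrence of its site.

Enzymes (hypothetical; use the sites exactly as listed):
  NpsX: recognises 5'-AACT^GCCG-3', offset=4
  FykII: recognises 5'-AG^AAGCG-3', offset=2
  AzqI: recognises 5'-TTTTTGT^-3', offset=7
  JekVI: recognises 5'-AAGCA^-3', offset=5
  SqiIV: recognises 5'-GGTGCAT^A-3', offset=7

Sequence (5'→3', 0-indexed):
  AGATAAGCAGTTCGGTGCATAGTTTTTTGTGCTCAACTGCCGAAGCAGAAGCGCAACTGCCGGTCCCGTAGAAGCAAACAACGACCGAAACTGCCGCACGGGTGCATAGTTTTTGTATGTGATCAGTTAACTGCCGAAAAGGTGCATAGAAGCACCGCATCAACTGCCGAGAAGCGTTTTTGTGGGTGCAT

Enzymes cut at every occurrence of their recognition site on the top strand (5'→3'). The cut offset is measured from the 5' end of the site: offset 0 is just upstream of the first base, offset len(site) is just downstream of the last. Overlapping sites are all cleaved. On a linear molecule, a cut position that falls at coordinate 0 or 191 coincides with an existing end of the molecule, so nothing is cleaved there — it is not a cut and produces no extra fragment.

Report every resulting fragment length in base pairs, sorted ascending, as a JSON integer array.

Scan for sites:
  NpsX (AACTGCCG, off=4): starts [34, 54, 88, 128, 161] → cuts [38, 58, 92, 132, 165]
  FykII (AGAAGCG, off=2): starts [46, 169] → cuts [48, 171]
  AzqI (TTTTTGT, off=7): starts [23, 109, 176] → cuts [30, 116, 183]
  JekVI (AAGCA, off=5): starts [4, 42, 71, 149] → cuts [9, 47, 76, 154]
  SqiIV (GGTGCATA, off=7): starts [13, 100, 140] → cuts [20, 107, 147]

Pooled cuts: [9, 20, 30, 38, 47, 48, 58, 76, 92, 107, 116, 132, 147, 154, 165, 171, 183]

Fragments:
  [0,9): 9 bp
  [9,20): 11 bp
  [20,30): 10 bp
  [30,38): 8 bp
  [38,47): 9 bp
  [47,48): 1 bp
  [48,58): 10 bp
  [58,76): 18 bp
  [76,92): 16 bp
  [92,107): 15 bp
  [107,116): 9 bp
  [116,132): 16 bp
  [132,147): 15 bp
  [147,154): 7 bp
  [154,165): 11 bp
  [165,171): 6 bp
  [171,183): 12 bp
  [183,191): 8 bp

[1,6,7,8,8,9,9,9,10,10,11,11,12,15,15,16,16,18]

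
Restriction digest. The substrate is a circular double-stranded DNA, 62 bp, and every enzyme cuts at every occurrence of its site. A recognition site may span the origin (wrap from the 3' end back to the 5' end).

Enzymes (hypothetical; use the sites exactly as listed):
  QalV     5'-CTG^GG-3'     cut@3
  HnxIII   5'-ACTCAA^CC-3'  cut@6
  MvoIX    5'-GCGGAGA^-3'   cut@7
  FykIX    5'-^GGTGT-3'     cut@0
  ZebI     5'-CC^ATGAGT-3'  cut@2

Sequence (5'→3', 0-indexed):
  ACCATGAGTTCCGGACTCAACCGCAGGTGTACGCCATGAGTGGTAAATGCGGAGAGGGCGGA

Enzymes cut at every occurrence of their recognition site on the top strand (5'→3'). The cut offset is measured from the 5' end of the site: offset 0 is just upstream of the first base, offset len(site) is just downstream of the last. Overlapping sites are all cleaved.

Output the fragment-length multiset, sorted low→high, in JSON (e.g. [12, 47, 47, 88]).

Site scan:
  QalV (CTGGG, off=3): no sites
  HnxIII ACTCAACC/6: at [14] ⇒ [20]
  MvoIX GCGGAGA/7: at [48] ⇒ [55]
  FykIX GGTGT/0: at [25] ⇒ [25]
  ZebI CCATGAGT/2: at [1, 33] ⇒ [3, 35]

Pooled cuts: [3, 20, 25, 35, 55]

Fragments:
  3→20: 17 bp
  20→25: 5 bp
  25→35: 10 bp
  35→55: 20 bp
  55→3 (wrap): 62-55+3 = 10 bp

[5,10,10,17,20]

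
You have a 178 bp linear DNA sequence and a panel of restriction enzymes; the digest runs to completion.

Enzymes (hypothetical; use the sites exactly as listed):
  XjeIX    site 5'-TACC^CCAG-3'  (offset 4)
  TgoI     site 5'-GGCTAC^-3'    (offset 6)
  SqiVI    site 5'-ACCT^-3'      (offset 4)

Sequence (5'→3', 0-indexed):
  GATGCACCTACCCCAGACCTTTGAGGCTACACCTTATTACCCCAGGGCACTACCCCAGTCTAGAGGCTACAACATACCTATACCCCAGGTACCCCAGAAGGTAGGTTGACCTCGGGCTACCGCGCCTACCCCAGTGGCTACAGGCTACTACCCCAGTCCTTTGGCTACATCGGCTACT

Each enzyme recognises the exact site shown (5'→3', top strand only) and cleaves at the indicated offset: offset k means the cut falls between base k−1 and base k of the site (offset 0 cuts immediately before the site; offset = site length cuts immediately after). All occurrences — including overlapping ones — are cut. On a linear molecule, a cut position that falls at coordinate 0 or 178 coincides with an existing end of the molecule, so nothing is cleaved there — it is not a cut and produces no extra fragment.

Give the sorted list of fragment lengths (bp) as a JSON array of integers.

[1,3,4,4,5,7,7,8,8,9,9,9,9,10,10,11,13,16,16,19]

Scan for sites:
  XjeIX TACCCCAG/4: at [8, 37, 50, 80, 89, 126, 148] ⇒ [12, 41, 54, 84, 93, 130, 152]
  TgoI GGCTAC/6: at [24, 64, 114, 135, 142, 162, 171] ⇒ [30, 70, 120, 141, 148, 168, 177]
  SqiVI ACCT/4: at [5, 16, 30, 75, 108] ⇒ [9, 20, 34, 79, 112]

All cut coordinates (distinct, sorted): [9, 12, 20, 30, 34, 41, 54, 70, 79, 84, 93, 112, 120, 130, 141, 148, 152, 168, 177]

Fragments:
  [0,9): 9 bp
  [9,12): 3 bp
  [12,20): 8 bp
  [20,30): 10 bp
  [30,34): 4 bp
  [34,41): 7 bp
  [41,54): 13 bp
  [54,70): 16 bp
  [70,79): 9 bp
  [79,84): 5 bp
  [84,93): 9 bp
  [93,112): 19 bp
  [112,120): 8 bp
  [120,130): 10 bp
  [130,141): 11 bp
  [141,148): 7 bp
  [148,152): 4 bp
  [152,168): 16 bp
  [168,177): 9 bp
  [177,178): 1 bp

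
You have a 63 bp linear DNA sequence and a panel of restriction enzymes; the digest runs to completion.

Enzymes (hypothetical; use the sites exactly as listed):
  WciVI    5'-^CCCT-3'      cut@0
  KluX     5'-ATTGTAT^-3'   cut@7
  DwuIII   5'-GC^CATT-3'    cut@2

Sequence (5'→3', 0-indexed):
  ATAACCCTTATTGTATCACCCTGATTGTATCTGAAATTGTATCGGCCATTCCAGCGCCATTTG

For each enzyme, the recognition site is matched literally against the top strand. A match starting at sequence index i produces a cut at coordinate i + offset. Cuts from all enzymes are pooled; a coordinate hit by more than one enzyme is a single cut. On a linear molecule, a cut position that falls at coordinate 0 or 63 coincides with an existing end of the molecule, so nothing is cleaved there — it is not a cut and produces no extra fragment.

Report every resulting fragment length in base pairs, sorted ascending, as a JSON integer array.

[2,4,4,6,11,12,12,12]

Per-enzyme occurrences:
  WciVI CCCT/0: at [4, 18] ⇒ [4, 18]
  KluX ATTGTAT/7: at [9, 23, 35] ⇒ [16, 30, 42]
  DwuIII GCCATT/2: at [44, 55] ⇒ [46, 57]

Pooled cuts: [4, 16, 18, 30, 42, 46, 57]

Fragments:
  [0,4): 4 bp
  [4,16): 12 bp
  [16,18): 2 bp
  [18,30): 12 bp
  [30,42): 12 bp
  [42,46): 4 bp
  [46,57): 11 bp
  [57,63): 6 bp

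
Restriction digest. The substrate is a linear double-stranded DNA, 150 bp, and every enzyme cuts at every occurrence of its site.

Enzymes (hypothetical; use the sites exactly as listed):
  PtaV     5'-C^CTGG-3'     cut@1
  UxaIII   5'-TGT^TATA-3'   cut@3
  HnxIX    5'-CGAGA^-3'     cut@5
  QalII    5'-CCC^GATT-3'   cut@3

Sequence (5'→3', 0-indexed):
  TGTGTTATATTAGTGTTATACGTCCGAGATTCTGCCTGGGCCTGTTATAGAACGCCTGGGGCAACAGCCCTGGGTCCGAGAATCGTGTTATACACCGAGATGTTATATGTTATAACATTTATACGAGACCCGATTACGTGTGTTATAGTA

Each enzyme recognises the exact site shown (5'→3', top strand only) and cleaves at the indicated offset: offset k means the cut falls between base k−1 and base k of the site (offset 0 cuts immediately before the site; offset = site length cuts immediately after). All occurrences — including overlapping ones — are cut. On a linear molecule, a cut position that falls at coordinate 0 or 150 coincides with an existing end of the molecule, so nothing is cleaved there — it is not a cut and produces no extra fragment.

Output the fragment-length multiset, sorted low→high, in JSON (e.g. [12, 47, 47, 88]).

Per-enzyme occurrences:
  PtaV (CCTGG, off=1): starts [34, 54, 68] → cuts [35, 55, 69]
  UxaIII (TGTTATA, off=3): starts [2, 13, 42, 85, 100, 107, 140] → cuts [5, 16, 45, 88, 103, 110, 143]
  HnxIX (CGAGA, off=5): starts [24, 76, 95, 123] → cuts [29, 81, 100, 128]
  QalII (CCCGATT, off=3): starts [128] → cuts [131]

Pooled cuts: [5, 16, 29, 35, 45, 55, 69, 81, 88, 100, 103, 110, 128, 131, 143]

Fragments:
  [0,5): 5 bp
  [5,16): 11 bp
  [16,29): 13 bp
  [29,35): 6 bp
  [35,45): 10 bp
  [45,55): 10 bp
  [55,69): 14 bp
  [69,81): 12 bp
  [81,88): 7 bp
  [88,100): 12 bp
  [100,103): 3 bp
  [103,110): 7 bp
  [110,128): 18 bp
  [128,131): 3 bp
  [131,143): 12 bp
  [143,150): 7 bp

[3,3,5,6,7,7,7,10,10,11,12,12,12,13,14,18]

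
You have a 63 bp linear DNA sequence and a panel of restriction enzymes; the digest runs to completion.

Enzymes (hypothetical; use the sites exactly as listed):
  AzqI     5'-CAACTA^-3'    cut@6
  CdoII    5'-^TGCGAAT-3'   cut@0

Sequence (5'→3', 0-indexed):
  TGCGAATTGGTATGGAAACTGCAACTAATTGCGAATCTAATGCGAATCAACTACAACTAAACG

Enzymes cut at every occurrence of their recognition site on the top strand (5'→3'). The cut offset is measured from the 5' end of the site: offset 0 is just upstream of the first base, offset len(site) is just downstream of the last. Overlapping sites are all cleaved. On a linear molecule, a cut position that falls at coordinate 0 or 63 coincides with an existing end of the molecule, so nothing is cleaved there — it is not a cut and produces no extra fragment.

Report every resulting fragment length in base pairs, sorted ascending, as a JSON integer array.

[2,4,6,11,13,27]

Site scan:
  AzqI CAACTA/6: at [21, 47, 53] ⇒ [27, 53, 59]
  CdoII TGCGAAT/0: at [0, 29, 40] ⇒ [29, 40] (position 0 is a terminus of the linear molecule — no cut)

Pooled cuts: [27, 29, 40, 53, 59]

Fragment lengths:
  [0,27): 27 bp
  [27,29): 2 bp
  [29,40): 11 bp
  [40,53): 13 bp
  [53,59): 6 bp
  [59,63): 4 bp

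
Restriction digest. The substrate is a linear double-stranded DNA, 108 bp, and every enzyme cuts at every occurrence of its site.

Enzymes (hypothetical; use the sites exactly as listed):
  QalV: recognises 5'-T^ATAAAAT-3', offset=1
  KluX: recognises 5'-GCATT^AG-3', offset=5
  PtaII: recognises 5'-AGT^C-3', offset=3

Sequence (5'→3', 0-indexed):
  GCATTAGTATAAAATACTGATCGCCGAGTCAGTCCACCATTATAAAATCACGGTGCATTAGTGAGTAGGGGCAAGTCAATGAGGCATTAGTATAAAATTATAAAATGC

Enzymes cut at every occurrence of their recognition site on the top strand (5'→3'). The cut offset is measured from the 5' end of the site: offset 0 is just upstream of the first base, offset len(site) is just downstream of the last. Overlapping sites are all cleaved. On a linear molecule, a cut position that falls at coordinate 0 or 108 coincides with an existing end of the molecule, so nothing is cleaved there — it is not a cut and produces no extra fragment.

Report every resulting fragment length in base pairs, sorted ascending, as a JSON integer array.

Scan for sites:
  QalV TATAAAAT/1: at [7, 40, 90, 98] ⇒ [8, 41, 91, 99]
  KluX GCATTAG/5: at [0, 54, 83] ⇒ [5, 59, 88]
  PtaII AGTC/3: at [26, 30, 73] ⇒ [29, 33, 76]

All cut coordinates (distinct, sorted): [5, 8, 29, 33, 41, 59, 76, 88, 91, 99]

Fragment lengths:
  [0,5): 5 bp
  [5,8): 3 bp
  [8,29): 21 bp
  [29,33): 4 bp
  [33,41): 8 bp
  [41,59): 18 bp
  [59,76): 17 bp
  [76,88): 12 bp
  [88,91): 3 bp
  [91,99): 8 bp
  [99,108): 9 bp

[3,3,4,5,8,8,9,12,17,18,21]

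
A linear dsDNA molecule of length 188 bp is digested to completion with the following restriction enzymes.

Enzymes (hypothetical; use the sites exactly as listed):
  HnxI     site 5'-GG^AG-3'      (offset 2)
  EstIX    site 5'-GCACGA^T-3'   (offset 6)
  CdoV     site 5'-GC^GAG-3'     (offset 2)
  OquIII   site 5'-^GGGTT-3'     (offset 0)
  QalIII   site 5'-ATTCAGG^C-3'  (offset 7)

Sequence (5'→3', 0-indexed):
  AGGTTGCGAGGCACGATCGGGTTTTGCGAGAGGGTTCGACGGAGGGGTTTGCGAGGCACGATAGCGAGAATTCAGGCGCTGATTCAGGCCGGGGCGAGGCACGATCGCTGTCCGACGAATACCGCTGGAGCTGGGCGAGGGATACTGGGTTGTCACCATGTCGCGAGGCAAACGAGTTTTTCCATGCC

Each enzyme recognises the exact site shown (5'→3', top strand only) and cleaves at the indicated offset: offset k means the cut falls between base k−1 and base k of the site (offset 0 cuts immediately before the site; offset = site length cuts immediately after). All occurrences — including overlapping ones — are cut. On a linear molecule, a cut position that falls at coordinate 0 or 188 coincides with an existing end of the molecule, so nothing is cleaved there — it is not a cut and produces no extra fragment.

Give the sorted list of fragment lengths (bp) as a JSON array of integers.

Site scan:
  HnxI (GGAG, off=2): starts [40, 126] → cuts [42, 128]
  EstIX (GCACGAT, off=6): starts [10, 55, 98] → cuts [16, 61, 104]
  CdoV (GCGAG, off=2): starts [5, 25, 50, 63, 93, 134, 162] → cuts [7, 27, 52, 65, 95, 136, 164]
  OquIII (GGGTT, off=0): starts [18, 31, 44, 146] → cuts [18, 31, 44, 146]
  QalIII (ATTCAGGC, off=7): starts [69, 81] → cuts [76, 88]

All cut coordinates (distinct, sorted): [7, 16, 18, 27, 31, 42, 44, 52, 61, 65, 76, 88, 95, 104, 128, 136, 146, 164]

Fragments:
  [0,7): 7 bp
  [7,16): 9 bp
  [16,18): 2 bp
  [18,27): 9 bp
  [27,31): 4 bp
  [31,42): 11 bp
  [42,44): 2 bp
  [44,52): 8 bp
  [52,61): 9 bp
  [61,65): 4 bp
  [65,76): 11 bp
  [76,88): 12 bp
  [88,95): 7 bp
  [95,104): 9 bp
  [104,128): 24 bp
  [128,136): 8 bp
  [136,146): 10 bp
  [146,164): 18 bp
  [164,188): 24 bp

[2,2,4,4,7,7,8,8,9,9,9,9,10,11,11,12,18,24,24]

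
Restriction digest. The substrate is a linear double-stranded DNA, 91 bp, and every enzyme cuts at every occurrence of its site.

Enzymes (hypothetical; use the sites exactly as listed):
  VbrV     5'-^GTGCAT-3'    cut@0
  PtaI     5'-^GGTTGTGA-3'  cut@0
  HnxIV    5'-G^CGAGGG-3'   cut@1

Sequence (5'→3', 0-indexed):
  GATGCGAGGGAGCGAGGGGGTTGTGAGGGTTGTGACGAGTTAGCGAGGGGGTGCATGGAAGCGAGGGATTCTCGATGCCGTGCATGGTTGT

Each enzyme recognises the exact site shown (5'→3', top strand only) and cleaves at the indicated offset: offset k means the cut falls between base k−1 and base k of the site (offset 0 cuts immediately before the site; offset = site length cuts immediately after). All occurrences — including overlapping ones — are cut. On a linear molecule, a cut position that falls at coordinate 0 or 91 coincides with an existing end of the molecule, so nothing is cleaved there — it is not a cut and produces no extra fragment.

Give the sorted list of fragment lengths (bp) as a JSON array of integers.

[4,6,7,8,9,11,12,16,18]

Scan for sites:
  VbrV (GTGCAT, off=0): starts [50, 79] → cuts [50, 79]
  PtaI (GGTTGTGA, off=0): starts [18, 27] → cuts [18, 27]
  HnxIV (GCGAGGG, off=1): starts [3, 11, 42, 60] → cuts [4, 12, 43, 61]

Pooled cuts: [4, 12, 18, 27, 43, 50, 61, 79]

Fragment lengths:
  [0,4): 4 bp
  [4,12): 8 bp
  [12,18): 6 bp
  [18,27): 9 bp
  [27,43): 16 bp
  [43,50): 7 bp
  [50,61): 11 bp
  [61,79): 18 bp
  [79,91): 12 bp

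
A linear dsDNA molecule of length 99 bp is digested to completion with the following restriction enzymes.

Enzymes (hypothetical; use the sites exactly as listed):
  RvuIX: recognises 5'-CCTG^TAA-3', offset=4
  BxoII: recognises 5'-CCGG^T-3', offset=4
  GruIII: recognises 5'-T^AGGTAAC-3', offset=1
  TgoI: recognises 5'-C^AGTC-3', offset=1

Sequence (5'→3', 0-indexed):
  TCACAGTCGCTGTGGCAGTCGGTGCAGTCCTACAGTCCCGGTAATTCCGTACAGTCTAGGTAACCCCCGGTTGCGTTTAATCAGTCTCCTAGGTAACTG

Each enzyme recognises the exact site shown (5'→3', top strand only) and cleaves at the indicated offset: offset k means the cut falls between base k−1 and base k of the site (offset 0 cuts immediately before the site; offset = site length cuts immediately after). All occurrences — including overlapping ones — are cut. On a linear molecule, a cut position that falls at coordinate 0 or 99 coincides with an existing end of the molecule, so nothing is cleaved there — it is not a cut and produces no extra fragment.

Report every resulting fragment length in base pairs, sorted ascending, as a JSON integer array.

[4,5,8,8,8,9,9,11,12,12,13]

Site scan:
  RvuIX (CCTGTAA, off=4): no sites
  BxoII CCGGT/4: at [37, 66] ⇒ [41, 70]
  GruIII TAGGTAAC/1: at [56, 89] ⇒ [57, 90]
  TgoI CAGTC/1: at [3, 15, 24, 32, 51, 81] ⇒ [4, 16, 25, 33, 52, 82]

All cut coordinates (distinct, sorted): [4, 16, 25, 33, 41, 52, 57, 70, 82, 90]

Fragment lengths:
  [0,4): 4 bp
  [4,16): 12 bp
  [16,25): 9 bp
  [25,33): 8 bp
  [33,41): 8 bp
  [41,52): 11 bp
  [52,57): 5 bp
  [57,70): 13 bp
  [70,82): 12 bp
  [82,90): 8 bp
  [90,99): 9 bp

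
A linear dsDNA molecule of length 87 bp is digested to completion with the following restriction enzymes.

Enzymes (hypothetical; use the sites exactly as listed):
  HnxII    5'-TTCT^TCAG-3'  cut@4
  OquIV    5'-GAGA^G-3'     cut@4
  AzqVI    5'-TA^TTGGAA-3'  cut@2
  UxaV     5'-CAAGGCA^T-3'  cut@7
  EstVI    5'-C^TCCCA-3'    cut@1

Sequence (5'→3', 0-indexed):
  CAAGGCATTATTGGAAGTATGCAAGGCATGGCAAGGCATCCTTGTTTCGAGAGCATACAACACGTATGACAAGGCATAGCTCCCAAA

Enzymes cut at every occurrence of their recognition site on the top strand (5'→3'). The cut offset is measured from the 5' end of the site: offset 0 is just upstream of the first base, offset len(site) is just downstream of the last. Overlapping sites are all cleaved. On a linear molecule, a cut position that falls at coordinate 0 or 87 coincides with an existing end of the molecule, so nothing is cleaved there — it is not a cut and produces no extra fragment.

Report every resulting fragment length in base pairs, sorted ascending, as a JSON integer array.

Scan for sites:
  HnxII (TTCTTCAG, off=4): no sites
  OquIV GAGAG/4: at [48] ⇒ [52]
  AzqVI TATTGGAA/2: at [8] ⇒ [10]
  UxaV CAAGGCAT/7: at [0, 21, 31, 69] ⇒ [7, 28, 38, 76]
  EstVI CTCCCA/1: at [79] ⇒ [80]

All cut coordinates (distinct, sorted): [7, 10, 28, 38, 52, 76, 80]

Fragment lengths:
  [0,7): 7 bp
  [7,10): 3 bp
  [10,28): 18 bp
  [28,38): 10 bp
  [38,52): 14 bp
  [52,76): 24 bp
  [76,80): 4 bp
  [80,87): 7 bp

[3,4,7,7,10,14,18,24]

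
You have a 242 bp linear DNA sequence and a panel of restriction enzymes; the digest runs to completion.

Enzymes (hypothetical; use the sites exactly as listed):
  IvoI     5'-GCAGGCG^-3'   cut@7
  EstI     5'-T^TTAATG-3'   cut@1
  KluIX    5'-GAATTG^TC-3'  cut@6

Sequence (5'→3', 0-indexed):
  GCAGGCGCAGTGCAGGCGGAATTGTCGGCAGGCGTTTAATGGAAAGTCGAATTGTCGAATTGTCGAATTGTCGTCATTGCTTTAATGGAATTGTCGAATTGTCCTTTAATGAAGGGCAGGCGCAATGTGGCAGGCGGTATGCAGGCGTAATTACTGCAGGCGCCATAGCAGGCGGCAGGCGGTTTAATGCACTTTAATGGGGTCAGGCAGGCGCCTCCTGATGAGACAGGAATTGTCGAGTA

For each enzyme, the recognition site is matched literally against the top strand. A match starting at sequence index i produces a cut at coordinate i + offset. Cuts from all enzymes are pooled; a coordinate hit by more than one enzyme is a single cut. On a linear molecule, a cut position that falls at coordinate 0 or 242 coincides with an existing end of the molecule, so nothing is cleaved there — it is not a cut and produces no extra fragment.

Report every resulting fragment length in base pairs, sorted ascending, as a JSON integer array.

Scan for sites:
  IvoI GCAGGCG/7: at [0, 11, 27, 115, 129, 140, 155, 167, 174, 206] ⇒ [7, 18, 34, 122, 136, 147, 162, 174, 181, 213]
  EstI TTTAATG/1: at [34, 80, 104, 182, 192] ⇒ [35, 81, 105, 183, 193]
  KluIX GAATTGTC/6: at [18, 48, 56, 64, 87, 95, 229] ⇒ [24, 54, 62, 70, 93, 101, 235]

All cut coordinates (distinct, sorted): [7, 18, 24, 34, 35, 54, 62, 70, 81, 93, 101, 105, 122, 136, 147, 162, 174, 181, 183, 193, 213, 235]

Fragments:
  [0,7): 7 bp
  [7,18): 11 bp
  [18,24): 6 bp
  [24,34): 10 bp
  [34,35): 1 bp
  [35,54): 19 bp
  [54,62): 8 bp
  [62,70): 8 bp
  [70,81): 11 bp
  [81,93): 12 bp
  [93,101): 8 bp
  [101,105): 4 bp
  [105,122): 17 bp
  [122,136): 14 bp
  [136,147): 11 bp
  [147,162): 15 bp
  [162,174): 12 bp
  [174,181): 7 bp
  [181,183): 2 bp
  [183,193): 10 bp
  [193,213): 20 bp
  [213,235): 22 bp
  [235,242): 7 bp

[1,2,4,6,7,7,7,8,8,8,10,10,11,11,11,12,12,14,15,17,19,20,22]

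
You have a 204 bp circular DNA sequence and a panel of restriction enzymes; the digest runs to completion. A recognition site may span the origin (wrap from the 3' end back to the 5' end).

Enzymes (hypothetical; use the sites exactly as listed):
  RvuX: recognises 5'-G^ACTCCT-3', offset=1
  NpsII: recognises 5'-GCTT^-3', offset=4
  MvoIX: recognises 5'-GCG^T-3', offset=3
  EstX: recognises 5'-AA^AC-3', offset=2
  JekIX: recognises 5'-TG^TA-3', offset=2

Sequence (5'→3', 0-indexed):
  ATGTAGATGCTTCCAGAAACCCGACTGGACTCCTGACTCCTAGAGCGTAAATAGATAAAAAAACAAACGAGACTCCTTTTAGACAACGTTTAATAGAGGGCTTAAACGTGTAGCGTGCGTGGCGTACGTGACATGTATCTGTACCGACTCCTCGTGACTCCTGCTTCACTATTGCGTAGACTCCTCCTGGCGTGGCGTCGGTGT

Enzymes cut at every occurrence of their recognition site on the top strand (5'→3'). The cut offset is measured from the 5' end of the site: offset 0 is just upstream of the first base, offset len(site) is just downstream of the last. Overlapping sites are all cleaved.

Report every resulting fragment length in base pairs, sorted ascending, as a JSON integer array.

Site scan:
  RvuX (GACTCCT, off=1): starts [27, 34, 70, 145, 155, 178] → cuts [28, 35, 71, 146, 156, 179]
  NpsII (GCTT, off=4): starts [8, 99, 162] → cuts [12, 103, 166]
  MvoIX (GCGT, off=3): starts [44, 112, 116, 121, 173, 189, 194] → cuts [47, 115, 119, 124, 176, 192, 197]
  EstX (AAAC, off=2): starts [16, 60, 64, 103] → cuts [18, 62, 66, 105]
  JekIX (TGTA, off=2): starts [1, 108, 133, 139, 201] → cuts [3, 110, 135, 141, 203]

All cut coordinates (distinct, sorted): [3, 12, 18, 28, 35, 47, 62, 66, 71, 103, 105, 110, 115, 119, 124, 135, 141, 146, 156, 166, 176, 179, 192, 197, 203]

Fragments:
  3→12: 9 bp
  12→18: 6 bp
  18→28: 10 bp
  28→35: 7 bp
  35→47: 12 bp
  47→62: 15 bp
  62→66: 4 bp
  66→71: 5 bp
  71→103: 32 bp
  103→105: 2 bp
  105→110: 5 bp
  110→115: 5 bp
  115→119: 4 bp
  119→124: 5 bp
  124→135: 11 bp
  135→141: 6 bp
  141→146: 5 bp
  146→156: 10 bp
  156→166: 10 bp
  166→176: 10 bp
  176→179: 3 bp
  179→192: 13 bp
  192→197: 5 bp
  197→203: 6 bp
  203→3 (wrap): 204-203+3 = 4 bp

[2,3,4,4,4,5,5,5,5,5,5,6,6,6,7,9,10,10,10,10,11,12,13,15,32]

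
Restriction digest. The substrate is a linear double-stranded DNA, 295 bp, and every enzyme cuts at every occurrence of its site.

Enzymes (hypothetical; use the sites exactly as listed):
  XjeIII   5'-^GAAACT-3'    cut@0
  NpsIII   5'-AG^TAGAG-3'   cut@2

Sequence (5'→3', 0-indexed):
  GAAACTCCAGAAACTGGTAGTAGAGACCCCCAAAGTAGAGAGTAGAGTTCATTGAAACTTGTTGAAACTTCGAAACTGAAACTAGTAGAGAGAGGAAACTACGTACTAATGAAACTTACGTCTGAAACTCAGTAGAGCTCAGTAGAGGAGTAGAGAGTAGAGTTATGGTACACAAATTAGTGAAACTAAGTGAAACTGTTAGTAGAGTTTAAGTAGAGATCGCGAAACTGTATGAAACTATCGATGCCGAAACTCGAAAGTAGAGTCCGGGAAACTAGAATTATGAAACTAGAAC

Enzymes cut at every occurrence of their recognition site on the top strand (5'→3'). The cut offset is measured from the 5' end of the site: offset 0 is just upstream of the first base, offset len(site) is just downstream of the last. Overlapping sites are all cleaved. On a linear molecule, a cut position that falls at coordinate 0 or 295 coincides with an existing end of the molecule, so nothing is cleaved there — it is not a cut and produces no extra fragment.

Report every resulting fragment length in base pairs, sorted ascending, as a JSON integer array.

Site scan:
  XjeIII GAAACT/0: at [0, 9, 53, 63, 71, 77, 94, 110, 123, 181, 191, 223, 233, 248, 270, 284] ⇒ [9, 53, 63, 71, 77, 94, 110, 123, 181, 191, 223, 233, 248, 270, 284] (position 0 is a terminus of the linear molecule — no cut)
  NpsIII AGTAGAG/2: at [18, 33, 40, 83, 130, 140, 148, 155, 200, 211, 258] ⇒ [20, 35, 42, 85, 132, 142, 150, 157, 202, 213, 260]

All cut coordinates (distinct, sorted): [9, 20, 35, 42, 53, 63, 71, 77, 85, 94, 110, 123, 132, 142, 150, 157, 181, 191, 202, 213, 223, 233, 248, 260, 270, 284]

Fragments:
  [0,9): 9 bp
  [9,20): 11 bp
  [20,35): 15 bp
  [35,42): 7 bp
  [42,53): 11 bp
  [53,63): 10 bp
  [63,71): 8 bp
  [71,77): 6 bp
  [77,85): 8 bp
  [85,94): 9 bp
  [94,110): 16 bp
  [110,123): 13 bp
  [123,132): 9 bp
  [132,142): 10 bp
  [142,150): 8 bp
  [150,157): 7 bp
  [157,181): 24 bp
  [181,191): 10 bp
  [191,202): 11 bp
  [202,213): 11 bp
  [213,223): 10 bp
  [223,233): 10 bp
  [233,248): 15 bp
  [248,260): 12 bp
  [260,270): 10 bp
  [270,284): 14 bp
  [284,295): 11 bp

[6,7,7,8,8,8,9,9,9,10,10,10,10,10,10,11,11,11,11,11,12,13,14,15,15,16,24]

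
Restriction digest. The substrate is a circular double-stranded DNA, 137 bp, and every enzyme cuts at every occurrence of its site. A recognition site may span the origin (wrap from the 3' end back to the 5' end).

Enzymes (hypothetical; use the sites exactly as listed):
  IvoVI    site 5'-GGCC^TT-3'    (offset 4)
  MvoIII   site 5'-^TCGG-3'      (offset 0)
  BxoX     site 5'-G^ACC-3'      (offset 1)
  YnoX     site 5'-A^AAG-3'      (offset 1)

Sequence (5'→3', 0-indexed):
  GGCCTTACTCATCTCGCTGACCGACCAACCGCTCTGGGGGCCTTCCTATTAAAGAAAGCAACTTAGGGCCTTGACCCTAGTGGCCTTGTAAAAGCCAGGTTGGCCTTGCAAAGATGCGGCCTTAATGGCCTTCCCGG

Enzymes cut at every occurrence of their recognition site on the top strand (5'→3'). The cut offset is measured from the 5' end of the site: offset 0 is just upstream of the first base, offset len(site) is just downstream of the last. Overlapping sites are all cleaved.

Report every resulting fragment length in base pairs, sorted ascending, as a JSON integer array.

Scan for sites:
  IvoVI GGCCTT/4: at [0, 38, 66, 81, 101, 117, 126] ⇒ [4, 42, 70, 85, 105, 121, 130]
  MvoIII (TCGG, off=0): no sites
  BxoX GACC/1: at [18, 22, 72] ⇒ [19, 23, 73]
  YnoX AAAG/1: at [50, 54, 90, 109] ⇒ [51, 55, 91, 110]

Pooled cuts: [4, 19, 23, 42, 51, 55, 70, 73, 85, 91, 105, 110, 121, 130]

Fragment lengths:
  4→19: 15 bp
  19→23: 4 bp
  23→42: 19 bp
  42→51: 9 bp
  51→55: 4 bp
  55→70: 15 bp
  70→73: 3 bp
  73→85: 12 bp
  85→91: 6 bp
  91→105: 14 bp
  105→110: 5 bp
  110→121: 11 bp
  121→130: 9 bp
  130→4 (wrap): 137-130+4 = 11 bp

[3,4,4,5,6,9,9,11,11,12,14,15,15,19]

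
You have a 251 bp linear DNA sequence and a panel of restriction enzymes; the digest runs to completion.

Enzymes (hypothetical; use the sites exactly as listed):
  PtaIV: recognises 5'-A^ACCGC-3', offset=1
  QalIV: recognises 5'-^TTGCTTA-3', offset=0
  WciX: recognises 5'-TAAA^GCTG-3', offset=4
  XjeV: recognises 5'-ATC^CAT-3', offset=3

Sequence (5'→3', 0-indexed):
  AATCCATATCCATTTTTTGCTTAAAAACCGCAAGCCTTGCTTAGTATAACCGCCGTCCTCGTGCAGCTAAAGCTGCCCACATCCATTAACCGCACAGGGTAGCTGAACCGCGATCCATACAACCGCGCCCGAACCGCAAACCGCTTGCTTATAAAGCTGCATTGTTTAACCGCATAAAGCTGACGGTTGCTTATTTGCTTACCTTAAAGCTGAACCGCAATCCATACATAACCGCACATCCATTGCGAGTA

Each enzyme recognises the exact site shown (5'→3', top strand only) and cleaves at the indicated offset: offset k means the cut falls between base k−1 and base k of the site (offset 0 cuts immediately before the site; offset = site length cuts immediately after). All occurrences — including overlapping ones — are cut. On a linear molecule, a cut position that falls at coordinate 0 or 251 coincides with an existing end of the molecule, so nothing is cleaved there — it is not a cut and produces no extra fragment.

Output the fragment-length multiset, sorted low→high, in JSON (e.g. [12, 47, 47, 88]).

Scan for sites:
  PtaIV AACCGC/1: at [25, 47, 87, 105, 120, 131, 138, 167, 212, 229] ⇒ [26, 48, 88, 106, 121, 132, 139, 168, 213, 230]
  QalIV TTGCTTA/0: at [16, 36, 144, 186, 194] ⇒ [16, 36, 144, 186, 194]
  WciX TAAAGCTG/4: at [67, 151, 174, 204] ⇒ [71, 155, 178, 208]
  XjeV ATCCAT/3: at [1, 7, 80, 112, 219, 237] ⇒ [4, 10, 83, 115, 222, 240]

All cut coordinates (distinct, sorted): [4, 10, 16, 26, 36, 48, 71, 83, 88, 106, 115, 121, 132, 139, 144, 155, 168, 178, 186, 194, 208, 213, 222, 230, 240]

Fragments:
  [0,4): 4 bp
  [4,10): 6 bp
  [10,16): 6 bp
  [16,26): 10 bp
  [26,36): 10 bp
  [36,48): 12 bp
  [48,71): 23 bp
  [71,83): 12 bp
  [83,88): 5 bp
  [88,106): 18 bp
  [106,115): 9 bp
  [115,121): 6 bp
  [121,132): 11 bp
  [132,139): 7 bp
  [139,144): 5 bp
  [144,155): 11 bp
  [155,168): 13 bp
  [168,178): 10 bp
  [178,186): 8 bp
  [186,194): 8 bp
  [194,208): 14 bp
  [208,213): 5 bp
  [213,222): 9 bp
  [222,230): 8 bp
  [230,240): 10 bp
  [240,251): 11 bp

[4,5,5,5,6,6,6,7,8,8,8,9,9,10,10,10,10,11,11,11,12,12,13,14,18,23]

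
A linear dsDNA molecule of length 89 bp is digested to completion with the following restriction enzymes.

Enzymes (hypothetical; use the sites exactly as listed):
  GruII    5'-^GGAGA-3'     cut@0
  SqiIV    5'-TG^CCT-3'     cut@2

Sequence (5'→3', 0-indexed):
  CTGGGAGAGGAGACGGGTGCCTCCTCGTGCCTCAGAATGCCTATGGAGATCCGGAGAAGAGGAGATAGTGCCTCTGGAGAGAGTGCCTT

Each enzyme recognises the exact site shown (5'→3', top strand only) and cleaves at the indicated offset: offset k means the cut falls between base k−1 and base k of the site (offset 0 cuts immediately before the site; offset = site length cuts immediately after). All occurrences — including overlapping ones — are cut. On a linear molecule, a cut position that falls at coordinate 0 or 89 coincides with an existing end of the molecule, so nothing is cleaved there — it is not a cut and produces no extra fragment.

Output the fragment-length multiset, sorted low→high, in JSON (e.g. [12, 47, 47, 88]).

[3,4,5,5,5,8,8,10,10,10,10,11]

Scan for sites:
  GruII (GGAGA, off=0): starts [3, 8, 44, 52, 60, 75] → cuts [3, 8, 44, 52, 60, 75]
  SqiIV (TGCCT, off=2): starts [17, 27, 37, 68, 83] → cuts [19, 29, 39, 70, 85]

Pooled cuts: [3, 8, 19, 29, 39, 44, 52, 60, 70, 75, 85]

Fragment lengths:
  [0,3): 3 bp
  [3,8): 5 bp
  [8,19): 11 bp
  [19,29): 10 bp
  [29,39): 10 bp
  [39,44): 5 bp
  [44,52): 8 bp
  [52,60): 8 bp
  [60,70): 10 bp
  [70,75): 5 bp
  [75,85): 10 bp
  [85,89): 4 bp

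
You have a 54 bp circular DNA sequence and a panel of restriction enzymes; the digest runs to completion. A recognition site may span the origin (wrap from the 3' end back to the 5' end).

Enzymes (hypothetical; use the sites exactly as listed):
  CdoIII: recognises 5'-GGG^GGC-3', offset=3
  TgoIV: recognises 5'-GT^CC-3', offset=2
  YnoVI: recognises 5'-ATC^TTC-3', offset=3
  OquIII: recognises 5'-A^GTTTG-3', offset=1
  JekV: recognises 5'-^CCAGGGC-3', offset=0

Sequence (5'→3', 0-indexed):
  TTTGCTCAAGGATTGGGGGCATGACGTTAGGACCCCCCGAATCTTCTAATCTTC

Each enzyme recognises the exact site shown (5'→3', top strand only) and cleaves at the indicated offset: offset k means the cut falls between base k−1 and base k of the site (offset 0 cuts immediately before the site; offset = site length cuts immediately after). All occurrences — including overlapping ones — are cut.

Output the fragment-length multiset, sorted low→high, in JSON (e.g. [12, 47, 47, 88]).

Per-enzyme occurrences:
  CdoIII (GGGGGC, off=3): starts [14] → cuts [17]
  TgoIV (GTCC, off=2): no sites
  YnoVI (ATCTTC, off=3): starts [40, 48] → cuts [43, 51]
  OquIII (AGTTTG, off=1): no sites
  JekV (CCAGGGC, off=0): no sites

All cut coordinates (distinct, sorted): [17, 43, 51]

Fragment lengths:
  17→43: 26 bp
  43→51: 8 bp
  51→17 (wrap): 54-51+17 = 20 bp

[8,20,26]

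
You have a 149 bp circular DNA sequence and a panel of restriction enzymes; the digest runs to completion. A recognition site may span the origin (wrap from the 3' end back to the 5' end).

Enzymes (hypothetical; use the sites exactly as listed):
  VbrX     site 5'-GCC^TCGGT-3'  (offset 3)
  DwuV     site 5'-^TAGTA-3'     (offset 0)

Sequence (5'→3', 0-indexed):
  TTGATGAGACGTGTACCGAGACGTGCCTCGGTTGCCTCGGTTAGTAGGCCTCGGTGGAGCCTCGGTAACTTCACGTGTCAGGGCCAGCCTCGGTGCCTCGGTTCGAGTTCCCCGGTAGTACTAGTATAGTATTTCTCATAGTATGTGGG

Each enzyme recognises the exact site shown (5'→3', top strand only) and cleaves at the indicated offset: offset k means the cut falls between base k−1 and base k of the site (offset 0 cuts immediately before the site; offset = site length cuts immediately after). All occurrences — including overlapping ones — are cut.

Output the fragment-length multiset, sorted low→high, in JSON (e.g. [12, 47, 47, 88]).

Scan for sites:
  VbrX (GCCTCGGT, off=3): starts [24, 33, 47, 58, 86, 94] → cuts [27, 36, 50, 61, 89, 97]
  DwuV (TAGTA, off=0): starts [41, 115, 121, 126, 138] → cuts [41, 115, 121, 126, 138]

All cut coordinates (distinct, sorted): [27, 36, 41, 50, 61, 89, 97, 115, 121, 126, 138]

Fragments:
  27→36: 9 bp
  36→41: 5 bp
  41→50: 9 bp
  50→61: 11 bp
  61→89: 28 bp
  89→97: 8 bp
  97→115: 18 bp
  115→121: 6 bp
  121→126: 5 bp
  126→138: 12 bp
  138→27 (wrap): 149-138+27 = 38 bp

[5,5,6,8,9,9,11,12,18,28,38]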